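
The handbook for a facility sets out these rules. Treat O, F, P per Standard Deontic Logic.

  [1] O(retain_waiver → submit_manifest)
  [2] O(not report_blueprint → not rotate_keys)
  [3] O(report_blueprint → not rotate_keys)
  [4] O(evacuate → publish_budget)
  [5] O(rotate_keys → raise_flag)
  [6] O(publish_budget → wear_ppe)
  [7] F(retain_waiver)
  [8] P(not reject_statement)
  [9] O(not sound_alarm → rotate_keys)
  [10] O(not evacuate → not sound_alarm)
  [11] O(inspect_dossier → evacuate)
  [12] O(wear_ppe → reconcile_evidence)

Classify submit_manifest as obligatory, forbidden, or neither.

Neither

Premise 1 is O(retain_waiver → submit_manifest), but O(retain_waiver) is not derivable from the premises, so it does not yield O(submit_manifest).
No premise or chain of K-axiom applications forces O(submit_manifest), and none forces O(not submit_manifest). So submit_manifest is neither obligatory nor forbidden under these norms.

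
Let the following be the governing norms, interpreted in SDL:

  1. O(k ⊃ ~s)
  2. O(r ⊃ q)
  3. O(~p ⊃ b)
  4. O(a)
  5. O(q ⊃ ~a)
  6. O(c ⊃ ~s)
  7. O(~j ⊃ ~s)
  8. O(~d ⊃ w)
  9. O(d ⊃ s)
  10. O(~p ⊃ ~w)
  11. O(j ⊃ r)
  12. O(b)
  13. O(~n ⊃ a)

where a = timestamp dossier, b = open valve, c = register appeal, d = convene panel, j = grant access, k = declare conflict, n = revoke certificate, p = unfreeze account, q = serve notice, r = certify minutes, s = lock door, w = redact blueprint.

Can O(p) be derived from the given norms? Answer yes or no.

From premise 4 we have O(a).
The contrapositive of premise 5 (O(q ⊃ ~a)) is O(a ⊃ ~q), and O(a) is already established, so O(~q).
Premise 2 is O(r ⊃ q); contrapositively O(~q ⊃ ~r). Since O(~q) holds, K gives O(~r).
Premise 11 is O(j ⊃ r); contrapositively O(~r ⊃ ~j). Since O(~r) holds, K gives O(~j).
With premise 7, O(~j ⊃ ~s), the K-axiom yields O(~s).
Premise 9, O(d ⊃ s), contraposes to O(~s ⊃ ~d); with O(~s) we get O(~d).
From O(~d) and premise 8, O(~d ⊃ w), we obtain O(w).
Premise 10, O(~p ⊃ ~w), contraposes to O(w ⊃ p); with O(w) we get O(p).
Premises 1, 3, 6, 12, 13 do not contribute to this derivation.
So O(p) follows.

Yes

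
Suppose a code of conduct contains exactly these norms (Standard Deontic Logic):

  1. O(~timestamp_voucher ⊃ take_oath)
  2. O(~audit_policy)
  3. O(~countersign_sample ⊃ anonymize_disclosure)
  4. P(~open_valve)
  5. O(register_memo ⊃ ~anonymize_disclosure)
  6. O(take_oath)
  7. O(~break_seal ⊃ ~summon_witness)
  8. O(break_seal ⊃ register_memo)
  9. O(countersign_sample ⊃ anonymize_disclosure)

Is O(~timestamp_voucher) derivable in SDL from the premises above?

Premise 1 is O(~timestamp_voucher ⊃ take_oath); even if O(take_oath) held, inferring O(~timestamp_voucher) would be affirming the consequent — invalid.
No other premise forces O(~timestamp_voucher). An ideal world satisfying every premise can still have ~timestamp_voucher false, so O(~timestamp_voucher) is not derivable.

No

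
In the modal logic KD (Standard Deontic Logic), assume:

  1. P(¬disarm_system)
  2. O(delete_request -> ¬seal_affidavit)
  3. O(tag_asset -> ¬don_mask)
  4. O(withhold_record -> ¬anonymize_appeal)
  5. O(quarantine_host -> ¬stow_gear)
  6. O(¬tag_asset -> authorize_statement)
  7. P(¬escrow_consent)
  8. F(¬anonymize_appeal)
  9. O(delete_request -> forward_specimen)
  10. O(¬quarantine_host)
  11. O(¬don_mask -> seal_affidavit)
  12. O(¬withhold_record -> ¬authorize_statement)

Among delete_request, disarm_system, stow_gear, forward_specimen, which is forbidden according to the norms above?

Premise 8 is F(¬anonymize_appeal), i.e. O(anonymize_appeal).
Premise 4 is O(withhold_record -> ¬anonymize_appeal); contrapositively O(anonymize_appeal -> ¬withhold_record). Since O(anonymize_appeal) holds, K gives O(¬withhold_record).
From O(¬withhold_record) and premise 12, O(¬withhold_record -> ¬authorize_statement), we obtain O(¬authorize_statement).
Premise 6 is O(¬tag_asset -> authorize_statement); contrapositively O(¬authorize_statement -> tag_asset). Since O(¬authorize_statement) holds, K gives O(tag_asset).
From O(tag_asset) and premise 3, O(tag_asset -> ¬don_mask), we obtain O(¬don_mask).
With premise 11, O(¬don_mask -> seal_affidavit), the K-axiom yields O(seal_affidavit).
Premise 2 is O(delete_request -> ¬seal_affidavit); contrapositively O(seal_affidavit -> ¬delete_request). Since O(seal_affidavit) holds, K gives O(¬delete_request).
So O(¬delete_request) holds, i.e. delete_request is forbidden. None of the other listed options is forbidden under the premises.

delete_request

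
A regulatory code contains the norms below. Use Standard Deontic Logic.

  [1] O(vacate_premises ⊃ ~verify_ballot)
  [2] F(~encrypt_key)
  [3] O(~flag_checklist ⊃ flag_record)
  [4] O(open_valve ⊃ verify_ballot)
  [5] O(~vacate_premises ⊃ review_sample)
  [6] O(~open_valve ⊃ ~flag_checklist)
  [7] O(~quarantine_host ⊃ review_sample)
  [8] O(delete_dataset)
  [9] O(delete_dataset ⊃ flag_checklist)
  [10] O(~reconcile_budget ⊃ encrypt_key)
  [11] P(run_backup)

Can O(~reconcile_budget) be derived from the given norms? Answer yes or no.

Premise 10 is O(~reconcile_budget ⊃ encrypt_key); even if O(encrypt_key) held, inferring O(~reconcile_budget) would be affirming the consequent — invalid.
No other premise forces O(~reconcile_budget). An ideal world satisfying every premise can still have ~reconcile_budget false, so O(~reconcile_budget) is not derivable.

No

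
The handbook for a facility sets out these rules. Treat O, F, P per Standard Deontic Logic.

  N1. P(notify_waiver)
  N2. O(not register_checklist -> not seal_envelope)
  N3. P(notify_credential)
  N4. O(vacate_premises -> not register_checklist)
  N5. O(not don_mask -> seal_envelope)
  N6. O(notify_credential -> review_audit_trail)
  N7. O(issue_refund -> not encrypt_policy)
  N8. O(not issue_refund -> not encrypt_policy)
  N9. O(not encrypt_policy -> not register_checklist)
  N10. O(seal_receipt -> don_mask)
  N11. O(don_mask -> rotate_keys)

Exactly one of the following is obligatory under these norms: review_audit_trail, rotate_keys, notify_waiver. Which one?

By case analysis on not issue_refund: premise 8 gives O(not issue_refund -> not encrypt_policy) and premise 7 gives O(issue_refund -> not encrypt_policy), so O(not encrypt_policy) either way.
From O(not encrypt_policy) and premise 9, O(not encrypt_policy -> not register_checklist), we obtain O(not register_checklist).
Premise 2 is O(not register_checklist -> not seal_envelope); since O(not register_checklist), deontic closure gives O(not seal_envelope).
Premise 5 is O(not don_mask -> seal_envelope); contrapositively O(not seal_envelope -> don_mask). Since O(not seal_envelope) holds, K gives O(don_mask).
From O(don_mask) and premise 11, O(don_mask -> rotate_keys), we obtain O(rotate_keys).
So O(rotate_keys) holds — rotate_keys is obligatory. None of the other listed options is made obligatory by any chain of premises.

rotate_keys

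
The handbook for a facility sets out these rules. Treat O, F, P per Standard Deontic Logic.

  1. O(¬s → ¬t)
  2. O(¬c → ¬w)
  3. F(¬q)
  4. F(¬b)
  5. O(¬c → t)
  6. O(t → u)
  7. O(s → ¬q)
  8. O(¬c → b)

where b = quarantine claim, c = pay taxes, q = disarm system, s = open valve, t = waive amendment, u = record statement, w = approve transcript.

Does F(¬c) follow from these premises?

F(¬q) at premise 3 means O(q).
The contrapositive of premise 7 (O(s → ¬q)) is O(q → ¬s), and O(q) is already established, so O(¬s).
From O(¬s) and premise 1, O(¬s → ¬t), we obtain O(¬t).
Premise 5 is O(¬c → t); contrapositively O(¬t → c). Since O(¬t) holds, K gives O(c).
Premises 2, 4, 6, 8 do not contribute to this derivation.
So O(c) holds, i.e. F(¬c). The claim follows.

Yes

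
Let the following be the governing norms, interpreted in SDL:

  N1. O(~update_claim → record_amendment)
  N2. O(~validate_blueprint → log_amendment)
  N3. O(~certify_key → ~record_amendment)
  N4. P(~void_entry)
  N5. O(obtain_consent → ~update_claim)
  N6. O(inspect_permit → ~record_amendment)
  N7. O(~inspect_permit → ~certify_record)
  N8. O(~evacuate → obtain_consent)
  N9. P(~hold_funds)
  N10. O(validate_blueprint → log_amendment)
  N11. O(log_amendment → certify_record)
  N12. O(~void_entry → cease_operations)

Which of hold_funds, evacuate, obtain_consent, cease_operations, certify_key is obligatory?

evacuate

By case analysis on ~validate_blueprint: premise 2 gives O(~validate_blueprint → log_amendment) and premise 10 gives O(validate_blueprint → log_amendment), so O(log_amendment) either way.
From O(log_amendment) and premise 11, O(log_amendment → certify_record), we obtain O(certify_record).
Premise 7, O(~inspect_permit → ~certify_record), contraposes to O(certify_record → inspect_permit); with O(certify_record) we get O(inspect_permit).
From O(inspect_permit) and premise 6, O(inspect_permit → ~record_amendment), we obtain O(~record_amendment).
Premise 1 is O(~update_claim → record_amendment); contrapositively O(~record_amendment → update_claim). Since O(~record_amendment) holds, K gives O(update_claim).
Premise 5 is O(obtain_consent → ~update_claim); contrapositively O(update_claim → ~obtain_consent). Since O(update_claim) holds, K gives O(~obtain_consent).
Premise 8 is O(~evacuate → obtain_consent); contrapositively O(~obtain_consent → evacuate). Since O(~obtain_consent) holds, K gives O(evacuate).
So O(evacuate) holds — evacuate is obligatory. None of the other listed options is made obligatory by any chain of premises.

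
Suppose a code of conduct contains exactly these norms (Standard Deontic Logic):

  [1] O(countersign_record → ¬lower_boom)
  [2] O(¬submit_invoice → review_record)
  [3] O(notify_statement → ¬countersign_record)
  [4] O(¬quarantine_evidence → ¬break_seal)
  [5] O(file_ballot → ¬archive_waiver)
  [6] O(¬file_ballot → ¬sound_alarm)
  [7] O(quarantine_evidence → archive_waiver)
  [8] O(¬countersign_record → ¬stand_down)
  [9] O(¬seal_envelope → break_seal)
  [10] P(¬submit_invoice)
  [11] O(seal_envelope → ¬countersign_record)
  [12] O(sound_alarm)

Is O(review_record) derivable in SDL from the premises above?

No

Premise 2 is O(¬submit_invoice → review_record), but O(¬submit_invoice) is not derivable from the premises (the permission P(¬submit_invoice) asserts only ¬O(submit_invoice), not O(¬submit_invoice)), so it does not yield O(review_record).
No other premise forces O(review_record). An ideal world satisfying every premise can still have review_record false, so O(review_record) is not derivable.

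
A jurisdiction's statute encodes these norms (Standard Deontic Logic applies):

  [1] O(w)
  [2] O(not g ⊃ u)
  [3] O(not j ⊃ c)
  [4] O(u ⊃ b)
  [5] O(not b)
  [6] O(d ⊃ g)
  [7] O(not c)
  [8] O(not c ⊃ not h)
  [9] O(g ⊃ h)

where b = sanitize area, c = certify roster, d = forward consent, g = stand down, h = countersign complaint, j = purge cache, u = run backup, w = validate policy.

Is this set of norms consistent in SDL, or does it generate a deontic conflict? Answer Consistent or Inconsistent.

Inconsistent

Premise 5 states O(not b) outright.
Premise 4, O(u ⊃ b), contraposes to O(not b ⊃ not u); with O(not b) we get O(not u).
Premise 2, O(not g ⊃ u), contraposes to O(not u ⊃ g); with O(not u) we get O(g).
With premise 9, O(g ⊃ h), the K-axiom yields O(h).
Premise 8, O(not c ⊃ not h), contraposes to O(h ⊃ c); with O(h) we get O(c).
However, premise 7 gives O(not c).
We now have both O(c) and O(not c) — c is simultaneously obligatory and forbidden, violating the D-axiom.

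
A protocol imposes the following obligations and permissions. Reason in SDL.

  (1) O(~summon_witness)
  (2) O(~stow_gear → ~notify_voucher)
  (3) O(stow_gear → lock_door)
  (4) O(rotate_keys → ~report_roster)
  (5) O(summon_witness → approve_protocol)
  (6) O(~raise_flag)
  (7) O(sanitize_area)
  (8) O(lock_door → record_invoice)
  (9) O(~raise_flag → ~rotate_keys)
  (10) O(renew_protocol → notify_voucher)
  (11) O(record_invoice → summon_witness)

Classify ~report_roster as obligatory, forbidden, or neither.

Neither

Premise 4 is O(rotate_keys → ~report_roster), but O(rotate_keys) is not derivable from the premises, so it does not yield O(~report_roster).
No premise or chain of K-axiom applications forces O(~report_roster), and none forces O(report_roster). So ~report_roster is neither obligatory nor forbidden under these norms.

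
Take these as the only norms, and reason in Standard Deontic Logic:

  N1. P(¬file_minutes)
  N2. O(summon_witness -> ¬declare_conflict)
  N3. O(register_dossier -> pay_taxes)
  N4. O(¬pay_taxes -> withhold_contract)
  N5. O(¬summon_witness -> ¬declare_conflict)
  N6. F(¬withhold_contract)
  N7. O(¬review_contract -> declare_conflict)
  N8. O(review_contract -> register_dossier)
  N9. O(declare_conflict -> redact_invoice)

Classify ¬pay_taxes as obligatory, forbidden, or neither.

Premises 5 and 2 cover both cases: O(¬summon_witness -> ¬declare_conflict) and O(summon_witness -> ¬declare_conflict). Since ¬summon_witness ∨ summon_witness is a tautology, O(¬declare_conflict) follows.
The contrapositive of premise 7 (O(¬review_contract -> declare_conflict)) is O(¬declare_conflict -> review_contract), and O(¬declare_conflict) is already established, so O(review_contract).
From O(review_contract) and premise 8, O(review_contract -> register_dossier), we obtain O(register_dossier).
From O(register_dossier) and premise 3, O(register_dossier -> pay_taxes), we obtain O(pay_taxes).
Premises 1, 4, 6, 9 do not contribute to this derivation.
Thus O(pay_taxes), which is F(¬pay_taxes): ¬pay_taxes is forbidden.

Forbidden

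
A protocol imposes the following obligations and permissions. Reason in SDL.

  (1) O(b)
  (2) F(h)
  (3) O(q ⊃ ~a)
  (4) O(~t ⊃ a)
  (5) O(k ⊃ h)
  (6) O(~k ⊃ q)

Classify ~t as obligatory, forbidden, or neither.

Premise 2, F(h), is equivalent to O(~h).
Premise 5 is O(k ⊃ h); contrapositively O(~h ⊃ ~k). Since O(~h) holds, K gives O(~k).
Premise 6 is O(~k ⊃ q); since O(~k), deontic closure gives O(q).
With premise 3, O(q ⊃ ~a), the K-axiom yields O(~a).
Premise 4 is O(~t ⊃ a); contrapositively O(~a ⊃ t). Since O(~a) holds, K gives O(t).
Premise 1 does not contribute to this derivation.
Thus O(t), which is F(~t): ~t is forbidden.

Forbidden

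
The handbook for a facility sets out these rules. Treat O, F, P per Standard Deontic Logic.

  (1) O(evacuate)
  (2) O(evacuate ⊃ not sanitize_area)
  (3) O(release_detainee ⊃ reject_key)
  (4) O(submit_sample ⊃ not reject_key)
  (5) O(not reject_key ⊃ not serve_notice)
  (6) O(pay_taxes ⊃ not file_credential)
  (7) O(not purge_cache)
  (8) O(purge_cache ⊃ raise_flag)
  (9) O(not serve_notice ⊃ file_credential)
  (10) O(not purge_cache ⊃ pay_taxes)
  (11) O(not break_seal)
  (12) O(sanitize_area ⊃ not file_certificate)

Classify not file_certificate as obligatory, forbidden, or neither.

Neither

Premise 12 is O(sanitize_area ⊃ not file_certificate), but O(sanitize_area) is not derivable from the premises, so it does not yield O(not file_certificate).
No premise or chain of K-axiom applications forces O(not file_certificate), and none forces O(file_certificate). So not file_certificate is neither obligatory nor forbidden under these norms.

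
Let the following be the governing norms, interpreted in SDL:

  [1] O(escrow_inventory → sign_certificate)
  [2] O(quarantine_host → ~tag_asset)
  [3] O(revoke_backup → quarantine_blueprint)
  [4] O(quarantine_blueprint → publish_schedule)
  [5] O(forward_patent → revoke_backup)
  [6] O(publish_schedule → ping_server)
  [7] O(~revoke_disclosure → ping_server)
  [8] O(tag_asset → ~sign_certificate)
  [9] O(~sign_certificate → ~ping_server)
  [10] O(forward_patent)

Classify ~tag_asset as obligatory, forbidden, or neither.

Obligatory

Premise 10 states O(forward_patent) outright.
Applying K to premise 5 (O(forward_patent → revoke_backup)) and O(forward_patent) yields O(revoke_backup).
Applying K to premise 3 (O(revoke_backup → quarantine_blueprint)) and O(revoke_backup) yields O(quarantine_blueprint).
Applying K to premise 4 (O(quarantine_blueprint → publish_schedule)) and O(quarantine_blueprint) yields O(publish_schedule).
With premise 6, O(publish_schedule → ping_server), the K-axiom yields O(ping_server).
Premise 9 is O(~sign_certificate → ~ping_server); contrapositively O(ping_server → sign_certificate). Since O(ping_server) holds, K gives O(sign_certificate).
Premise 8 is O(tag_asset → ~sign_certificate); contrapositively O(sign_certificate → ~tag_asset). Since O(sign_certificate) holds, K gives O(~tag_asset).
Premises 1, 2, 7 do not contribute to this derivation.
Hence ~tag_asset is obligatory.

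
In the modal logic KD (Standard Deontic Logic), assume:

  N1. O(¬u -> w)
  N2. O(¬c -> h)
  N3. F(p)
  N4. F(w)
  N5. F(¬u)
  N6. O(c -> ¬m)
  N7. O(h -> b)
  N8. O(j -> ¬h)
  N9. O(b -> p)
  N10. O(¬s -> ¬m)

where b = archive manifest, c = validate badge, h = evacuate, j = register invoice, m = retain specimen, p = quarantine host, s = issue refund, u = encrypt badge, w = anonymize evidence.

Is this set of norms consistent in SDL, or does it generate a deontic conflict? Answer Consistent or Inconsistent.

Premise 1 is O(¬u -> w), but O(¬u) is not derivable from the premises, so it does not yield O(w).
So O(w) is not derivable, and the apparent clash with O(¬w) does not arise.
A world satisfying every obligation exists (e.g. b=false, c=true, h=false, j=false, m=false, p=false, s=false, u=true, w=false); no atom is both obligatory and forbidden, so the set is consistent.

Consistent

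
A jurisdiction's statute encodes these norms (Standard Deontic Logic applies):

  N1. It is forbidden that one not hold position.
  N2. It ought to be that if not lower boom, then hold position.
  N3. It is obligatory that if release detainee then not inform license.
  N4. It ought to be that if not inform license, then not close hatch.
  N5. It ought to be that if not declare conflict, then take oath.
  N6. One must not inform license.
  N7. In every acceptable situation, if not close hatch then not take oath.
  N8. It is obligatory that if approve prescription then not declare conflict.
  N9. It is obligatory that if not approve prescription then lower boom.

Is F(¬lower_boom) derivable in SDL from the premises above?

Yes

Premise 6, F(inform_license), is equivalent to O(¬inform_license).
With premise 4, O(¬inform_license → ¬close_hatch), the K-axiom yields O(¬close_hatch).
From O(¬close_hatch) and premise 7, O(¬close_hatch → ¬take_oath), we obtain O(¬take_oath).
Premise 5, O(¬declare_conflict → take_oath), contraposes to O(¬take_oath → declare_conflict); with O(¬take_oath) we get O(declare_conflict).
Premise 8 is O(approve_prescription → ¬declare_conflict); contrapositively O(declare_conflict → ¬approve_prescription). Since O(declare_conflict) holds, K gives O(¬approve_prescription).
Premise 9 is O(¬approve_prescription → lower_boom); since O(¬approve_prescription), deontic closure gives O(lower_boom).
Premises 1, 2, 3 do not contribute to this derivation.
So O(lower_boom) holds, i.e. F(¬lower_boom). The claim follows.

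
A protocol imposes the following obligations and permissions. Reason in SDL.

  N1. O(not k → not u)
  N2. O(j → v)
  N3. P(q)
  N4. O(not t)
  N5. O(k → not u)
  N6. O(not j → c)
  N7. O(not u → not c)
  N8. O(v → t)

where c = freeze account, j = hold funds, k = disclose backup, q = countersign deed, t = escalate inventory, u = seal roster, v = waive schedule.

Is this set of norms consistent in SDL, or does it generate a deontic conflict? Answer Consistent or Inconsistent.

By case analysis on not k: premise 1 gives O(not k → not u) and premise 5 gives O(k → not u), so O(not u) either way.
With premise 7, O(not u → not c), the K-axiom yields O(not c).
Premise 6 is O(not j → c); contrapositively O(not c → j). Since O(not c) holds, K gives O(j).
From O(j) and premise 2, O(j → v), we obtain O(v).
Applying K to premise 8 (O(v → t)) and O(v) yields O(t).
Yet premise 4 states O(not t).
We now have both O(t) and O(not t) — t is simultaneously obligatory and forbidden, violating the D-axiom.

Inconsistent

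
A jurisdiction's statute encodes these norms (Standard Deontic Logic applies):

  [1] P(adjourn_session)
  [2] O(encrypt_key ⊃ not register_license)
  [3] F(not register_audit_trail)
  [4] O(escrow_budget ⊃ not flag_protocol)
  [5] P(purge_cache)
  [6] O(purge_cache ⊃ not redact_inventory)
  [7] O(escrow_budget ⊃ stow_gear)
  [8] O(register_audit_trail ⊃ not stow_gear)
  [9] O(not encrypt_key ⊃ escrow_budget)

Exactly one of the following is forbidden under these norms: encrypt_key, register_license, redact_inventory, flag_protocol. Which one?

Premise 3, F(not register_audit_trail), is equivalent to O(register_audit_trail).
Applying K to premise 8 (O(register_audit_trail ⊃ not stow_gear)) and O(register_audit_trail) yields O(not stow_gear).
The contrapositive of premise 7 (O(escrow_budget ⊃ stow_gear)) is O(not stow_gear ⊃ not escrow_budget), and O(not stow_gear) is already established, so O(not escrow_budget).
The contrapositive of premise 9 (O(not encrypt_key ⊃ escrow_budget)) is O(not escrow_budget ⊃ encrypt_key), and O(not escrow_budget) is already established, so O(encrypt_key).
From O(encrypt_key) and premise 2, O(encrypt_key ⊃ not register_license), we obtain O(not register_license).
So O(not register_license) holds, i.e. register_license is forbidden. None of the other listed options is forbidden under the premises.

register_license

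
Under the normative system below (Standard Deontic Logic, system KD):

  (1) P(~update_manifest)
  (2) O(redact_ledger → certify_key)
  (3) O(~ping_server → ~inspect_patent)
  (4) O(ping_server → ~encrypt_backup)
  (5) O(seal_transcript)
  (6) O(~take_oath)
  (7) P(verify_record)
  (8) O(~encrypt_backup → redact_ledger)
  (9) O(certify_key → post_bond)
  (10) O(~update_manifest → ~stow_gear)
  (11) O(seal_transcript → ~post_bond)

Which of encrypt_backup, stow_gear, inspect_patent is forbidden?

inspect_patent

Premise 5 states O(seal_transcript) outright.
From O(seal_transcript) and premise 11, O(seal_transcript → ~post_bond), we obtain O(~post_bond).
The contrapositive of premise 9 (O(certify_key → post_bond)) is O(~post_bond → ~certify_key), and O(~post_bond) is already established, so O(~certify_key).
Premise 2 is O(redact_ledger → certify_key); contrapositively O(~certify_key → ~redact_ledger). Since O(~certify_key) holds, K gives O(~redact_ledger).
Premise 8, O(~encrypt_backup → redact_ledger), contraposes to O(~redact_ledger → encrypt_backup); with O(~redact_ledger) we get O(encrypt_backup).
The contrapositive of premise 4 (O(ping_server → ~encrypt_backup)) is O(encrypt_backup → ~ping_server), and O(encrypt_backup) is already established, so O(~ping_server).
Premise 3 is O(~ping_server → ~inspect_patent); since O(~ping_server), deontic closure gives O(~inspect_patent).
So O(~inspect_patent) holds, i.e. inspect_patent is forbidden. None of the other listed options is forbidden under the premises.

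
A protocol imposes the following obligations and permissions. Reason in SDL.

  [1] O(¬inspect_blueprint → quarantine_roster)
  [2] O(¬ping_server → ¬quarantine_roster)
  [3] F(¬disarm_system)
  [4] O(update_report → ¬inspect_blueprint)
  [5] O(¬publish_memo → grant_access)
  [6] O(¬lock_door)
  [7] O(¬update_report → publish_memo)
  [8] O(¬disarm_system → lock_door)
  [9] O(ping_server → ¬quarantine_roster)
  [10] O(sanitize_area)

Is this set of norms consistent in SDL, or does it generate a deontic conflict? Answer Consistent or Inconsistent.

Premise 8 is O(¬disarm_system → lock_door), but O(¬disarm_system) is not derivable from the premises, so it does not yield O(lock_door).
So O(lock_door) is not derivable, and the apparent clash with O(¬lock_door) does not arise.
A world satisfying every obligation exists (e.g. disarm_system=true, grant_access=false, inspect_blueprint=true, lock_door=false, ping_server=false, publish_memo=true, quarantine_roster=false, sanitize_area=true, update_report=false); no atom is both obligatory and forbidden, so the set is consistent.

Consistent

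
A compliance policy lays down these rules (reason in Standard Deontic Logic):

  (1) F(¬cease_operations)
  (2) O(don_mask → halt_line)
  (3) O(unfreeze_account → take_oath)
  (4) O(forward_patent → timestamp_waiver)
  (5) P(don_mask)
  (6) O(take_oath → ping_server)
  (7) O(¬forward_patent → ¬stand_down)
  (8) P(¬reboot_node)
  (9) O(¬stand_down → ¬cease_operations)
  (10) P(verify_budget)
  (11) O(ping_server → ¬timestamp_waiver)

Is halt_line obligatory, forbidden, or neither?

Neither

Premise 2 is O(don_mask → halt_line), but O(don_mask) is not derivable from the premises (the permission P(don_mask) asserts only ¬O(¬don_mask), not O(don_mask)), so it does not yield O(halt_line).
No premise or chain of K-axiom applications forces O(halt_line), and none forces O(¬halt_line). So halt_line is neither obligatory nor forbidden under these norms.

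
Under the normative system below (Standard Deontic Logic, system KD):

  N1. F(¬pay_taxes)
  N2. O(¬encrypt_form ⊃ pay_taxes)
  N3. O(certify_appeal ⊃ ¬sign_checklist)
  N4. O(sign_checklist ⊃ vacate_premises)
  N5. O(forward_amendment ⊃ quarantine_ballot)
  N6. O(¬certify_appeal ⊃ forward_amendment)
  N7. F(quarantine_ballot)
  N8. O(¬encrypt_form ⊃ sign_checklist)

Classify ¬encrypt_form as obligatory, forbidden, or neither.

Premise 7 is F(quarantine_ballot), i.e. O(¬quarantine_ballot).
Premise 5, O(forward_amendment ⊃ quarantine_ballot), contraposes to O(¬quarantine_ballot ⊃ ¬forward_amendment); with O(¬quarantine_ballot) we get O(¬forward_amendment).
Premise 6 is O(¬certify_appeal ⊃ forward_amendment); contrapositively O(¬forward_amendment ⊃ certify_appeal). Since O(¬forward_amendment) holds, K gives O(certify_appeal).
From O(certify_appeal) and premise 3, O(certify_appeal ⊃ ¬sign_checklist), we obtain O(¬sign_checklist).
Premise 8 is O(¬encrypt_form ⊃ sign_checklist); contrapositively O(¬sign_checklist ⊃ encrypt_form). Since O(¬sign_checklist) holds, K gives O(encrypt_form).
Premises 1, 2, 4 do not contribute to this derivation.
Thus O(encrypt_form), which is F(¬encrypt_form): ¬encrypt_form is forbidden.

Forbidden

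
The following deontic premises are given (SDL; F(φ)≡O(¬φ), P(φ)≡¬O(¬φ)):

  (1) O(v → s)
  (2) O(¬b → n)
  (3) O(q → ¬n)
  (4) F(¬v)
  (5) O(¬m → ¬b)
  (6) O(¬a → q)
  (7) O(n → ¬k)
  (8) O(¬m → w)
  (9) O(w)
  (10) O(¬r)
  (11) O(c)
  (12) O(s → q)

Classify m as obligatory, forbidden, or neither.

Obligatory

Premise 4 is F(¬v), i.e. O(v).
From O(v) and premise 1, O(v → s), we obtain O(s).
From O(s) and premise 12, O(s → q), we obtain O(q).
From O(q) and premise 3, O(q → ¬n), we obtain O(¬n).
Premise 2 is O(¬b → n); contrapositively O(¬n → b). Since O(¬n) holds, K gives O(b).
The contrapositive of premise 5 (O(¬m → ¬b)) is O(b → m), and O(b) is already established, so O(m).
Premises 6, 7, 8, 9, 10, 11 do not contribute to this derivation.
Hence m is obligatory.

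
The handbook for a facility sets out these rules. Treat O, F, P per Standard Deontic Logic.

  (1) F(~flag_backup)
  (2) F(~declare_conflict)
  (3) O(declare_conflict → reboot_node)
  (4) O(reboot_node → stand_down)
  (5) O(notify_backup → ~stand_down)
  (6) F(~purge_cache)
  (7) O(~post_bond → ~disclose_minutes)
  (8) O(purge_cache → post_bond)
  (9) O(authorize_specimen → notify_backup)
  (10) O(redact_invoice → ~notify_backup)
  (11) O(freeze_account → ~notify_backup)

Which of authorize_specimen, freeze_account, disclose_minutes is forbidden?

F(~declare_conflict) at premise 2 means O(declare_conflict).
From O(declare_conflict) and premise 3, O(declare_conflict → reboot_node), we obtain O(reboot_node).
With premise 4, O(reboot_node → stand_down), the K-axiom yields O(stand_down).
The contrapositive of premise 5 (O(notify_backup → ~stand_down)) is O(stand_down → ~notify_backup), and O(stand_down) is already established, so O(~notify_backup).
The contrapositive of premise 9 (O(authorize_specimen → notify_backup)) is O(~notify_backup → ~authorize_specimen), and O(~notify_backup) is already established, so O(~authorize_specimen).
So O(~authorize_specimen) holds, i.e. authorize_specimen is forbidden. None of the other listed options is forbidden under the premises.

authorize_specimen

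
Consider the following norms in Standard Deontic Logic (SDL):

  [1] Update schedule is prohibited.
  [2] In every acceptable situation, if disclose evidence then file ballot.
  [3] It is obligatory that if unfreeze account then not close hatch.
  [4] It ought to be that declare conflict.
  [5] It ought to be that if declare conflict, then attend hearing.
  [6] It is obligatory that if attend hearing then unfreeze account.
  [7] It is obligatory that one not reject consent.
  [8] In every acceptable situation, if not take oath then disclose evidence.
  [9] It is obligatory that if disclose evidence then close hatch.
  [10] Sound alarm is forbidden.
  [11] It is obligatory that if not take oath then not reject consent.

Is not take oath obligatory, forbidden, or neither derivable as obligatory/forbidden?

Premise 4 gives O(declare_conflict).
From O(declare_conflict) and premise 5, O(declare_conflict → attend_hearing), we obtain O(attend_hearing).
Premise 6 is O(attend_hearing → unfreeze_account); since O(attend_hearing), deontic closure gives O(unfreeze_account).
Applying K to premise 3 (O(unfreeze_account → ¬close_hatch)) and O(unfreeze_account) yields O(¬close_hatch).
The contrapositive of premise 9 (O(disclose_evidence → close_hatch)) is O(¬close_hatch → ¬disclose_evidence), and O(¬close_hatch) is already established, so O(¬disclose_evidence).
The contrapositive of premise 8 (O(¬take_oath → disclose_evidence)) is O(¬disclose_evidence → take_oath), and O(¬disclose_evidence) is already established, so O(take_oath).
Premises 1, 2, 7, 10, 11 do not contribute to this derivation.
Thus O(take_oath), which is F(¬take_oath): ¬take_oath is forbidden.

Forbidden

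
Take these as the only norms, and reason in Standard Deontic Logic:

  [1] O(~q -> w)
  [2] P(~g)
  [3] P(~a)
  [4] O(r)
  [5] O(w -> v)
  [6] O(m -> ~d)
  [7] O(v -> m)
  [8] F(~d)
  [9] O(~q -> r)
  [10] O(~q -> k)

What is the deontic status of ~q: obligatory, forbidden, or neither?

Premise 8, F(~d), is equivalent to O(d).
Premise 6, O(m -> ~d), contraposes to O(d -> ~m); with O(d) we get O(~m).
Premise 7, O(v -> m), contraposes to O(~m -> ~v); with O(~m) we get O(~v).
The contrapositive of premise 5 (O(w -> v)) is O(~v -> ~w), and O(~v) is already established, so O(~w).
The contrapositive of premise 1 (O(~q -> w)) is O(~w -> q), and O(~w) is already established, so O(q).
Premises 2, 3, 4, 9, 10 do not contribute to this derivation.
Thus O(q), which is F(~q): ~q is forbidden.

Forbidden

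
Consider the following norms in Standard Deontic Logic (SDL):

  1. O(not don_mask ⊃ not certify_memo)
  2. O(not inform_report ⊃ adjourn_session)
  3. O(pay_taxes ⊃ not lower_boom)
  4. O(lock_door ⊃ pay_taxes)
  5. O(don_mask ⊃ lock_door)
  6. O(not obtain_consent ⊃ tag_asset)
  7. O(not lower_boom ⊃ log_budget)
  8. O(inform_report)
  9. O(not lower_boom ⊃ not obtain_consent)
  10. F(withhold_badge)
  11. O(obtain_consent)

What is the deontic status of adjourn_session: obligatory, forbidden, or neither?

Premise 2 is O(not inform_report ⊃ adjourn_session), but O(not inform_report) is not derivable from the premises, so it does not yield O(adjourn_session).
No premise or chain of K-axiom applications forces O(adjourn_session), and none forces O(not adjourn_session). So adjourn_session is neither obligatory nor forbidden under these norms.

Neither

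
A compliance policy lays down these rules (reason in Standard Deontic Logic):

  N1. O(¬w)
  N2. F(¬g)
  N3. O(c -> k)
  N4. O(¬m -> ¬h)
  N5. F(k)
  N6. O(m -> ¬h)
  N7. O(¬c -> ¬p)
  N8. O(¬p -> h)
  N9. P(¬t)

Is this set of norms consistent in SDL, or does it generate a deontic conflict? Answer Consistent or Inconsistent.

Premises 6 and 4 are O(m -> ¬h) and O(¬m -> ¬h); every ideal world satisfies m or ¬m, so in either case ¬h holds — hence O(¬h).
Premise 8 is O(¬p -> h); contrapositively O(¬h -> p). Since O(¬h) holds, K gives O(p).
The contrapositive of premise 7 (O(¬c -> ¬p)) is O(p -> c), and O(p) is already established, so O(c).
Premise 3 is O(c -> k); since O(c), deontic closure gives O(k).
However, F(k) at premise 5 amounts to O(¬k).
We now have both O(k) and O(¬k) — k is simultaneously obligatory and forbidden, violating the D-axiom.

Inconsistent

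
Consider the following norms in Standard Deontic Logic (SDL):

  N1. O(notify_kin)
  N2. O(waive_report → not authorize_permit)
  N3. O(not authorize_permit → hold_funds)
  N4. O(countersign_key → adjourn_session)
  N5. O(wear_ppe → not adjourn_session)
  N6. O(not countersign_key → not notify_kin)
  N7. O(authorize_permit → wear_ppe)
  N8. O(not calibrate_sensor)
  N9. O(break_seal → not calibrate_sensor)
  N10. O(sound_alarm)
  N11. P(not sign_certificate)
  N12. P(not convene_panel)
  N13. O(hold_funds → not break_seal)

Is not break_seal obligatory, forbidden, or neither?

Obligatory

Premise 1 states O(notify_kin) outright.
Premise 6, O(not countersign_key → not notify_kin), contraposes to O(notify_kin → countersign_key); with O(notify_kin) we get O(countersign_key).
From O(countersign_key) and premise 4, O(countersign_key → adjourn_session), we obtain O(adjourn_session).
Premise 5 is O(wear_ppe → not adjourn_session); contrapositively O(adjourn_session → not wear_ppe). Since O(adjourn_session) holds, K gives O(not wear_ppe).
Premise 7, O(authorize_permit → wear_ppe), contraposes to O(not wear_ppe → not authorize_permit); with O(not wear_ppe) we get O(not authorize_permit).
Premise 3 is O(not authorize_permit → hold_funds); since O(not authorize_permit), deontic closure gives O(hold_funds).
With premise 13, O(hold_funds → not break_seal), the K-axiom yields O(not break_seal).
Premises 2, 8, 9, 10, 11, 12 do not contribute to this derivation.
Hence not break_seal is obligatory.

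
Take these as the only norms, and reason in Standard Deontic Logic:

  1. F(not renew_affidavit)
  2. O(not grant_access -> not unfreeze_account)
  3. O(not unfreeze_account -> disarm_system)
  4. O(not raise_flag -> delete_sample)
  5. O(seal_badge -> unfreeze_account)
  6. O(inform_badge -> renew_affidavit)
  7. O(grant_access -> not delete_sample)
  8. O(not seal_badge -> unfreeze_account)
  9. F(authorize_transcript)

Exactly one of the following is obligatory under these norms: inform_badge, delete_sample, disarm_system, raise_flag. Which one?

Premises 8 and 5 cover both cases: O(not seal_badge -> unfreeze_account) and O(seal_badge -> unfreeze_account). Since not seal_badge ∨ seal_badge is a tautology, O(unfreeze_account) follows.
Premise 2, O(not grant_access -> not unfreeze_account), contraposes to O(unfreeze_account -> grant_access); with O(unfreeze_account) we get O(grant_access).
With premise 7, O(grant_access -> not delete_sample), the K-axiom yields O(not delete_sample).
The contrapositive of premise 4 (O(not raise_flag -> delete_sample)) is O(not delete_sample -> raise_flag), and O(not delete_sample) is already established, so O(raise_flag).
So O(raise_flag) holds — raise_flag is obligatory. None of the other listed options is made obligatory by any chain of premises.

raise_flag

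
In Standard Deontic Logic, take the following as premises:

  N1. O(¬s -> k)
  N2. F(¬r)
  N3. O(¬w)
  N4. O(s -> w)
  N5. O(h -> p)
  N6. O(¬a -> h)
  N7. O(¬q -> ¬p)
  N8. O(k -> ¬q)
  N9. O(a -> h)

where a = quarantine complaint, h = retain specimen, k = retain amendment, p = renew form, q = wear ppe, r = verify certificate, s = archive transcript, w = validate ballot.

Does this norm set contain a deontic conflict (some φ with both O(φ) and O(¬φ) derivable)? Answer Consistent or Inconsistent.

Premises 9 and 6 cover both cases: O(a -> h) and O(¬a -> h). Since a ∨ ¬a is a tautology, O(h) follows.
From O(h) and premise 5, O(h -> p), we obtain O(p).
Premise 7 is O(¬q -> ¬p); contrapositively O(p -> q). Since O(p) holds, K gives O(q).
The contrapositive of premise 8 (O(k -> ¬q)) is O(q -> ¬k), and O(q) is already established, so O(¬k).
Premise 1 is O(¬s -> k); contrapositively O(¬k -> s). Since O(¬k) holds, K gives O(s).
Premise 4 is O(s -> w); since O(s), deontic closure gives O(w).
Yet premise 3 states O(¬w).
We now have both O(w) and O(¬w) — w is simultaneously obligatory and forbidden, violating the D-axiom.

Inconsistent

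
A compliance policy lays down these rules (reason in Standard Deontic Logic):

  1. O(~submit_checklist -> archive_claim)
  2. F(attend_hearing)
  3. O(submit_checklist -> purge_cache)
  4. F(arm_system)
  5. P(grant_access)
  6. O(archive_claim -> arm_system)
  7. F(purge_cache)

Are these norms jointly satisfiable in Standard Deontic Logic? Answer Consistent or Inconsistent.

Inconsistent

Premise 7 is F(purge_cache), i.e. O(~purge_cache).
The contrapositive of premise 3 (O(submit_checklist -> purge_cache)) is O(~purge_cache -> ~submit_checklist), and O(~purge_cache) is already established, so O(~submit_checklist).
From O(~submit_checklist) and premise 1, O(~submit_checklist -> archive_claim), we obtain O(archive_claim).
With premise 6, O(archive_claim -> arm_system), the K-axiom yields O(arm_system).
But premise 4, F(arm_system), means O(~arm_system).
We now have both O(arm_system) and O(~arm_system) — arm_system is simultaneously obligatory and forbidden, violating the D-axiom.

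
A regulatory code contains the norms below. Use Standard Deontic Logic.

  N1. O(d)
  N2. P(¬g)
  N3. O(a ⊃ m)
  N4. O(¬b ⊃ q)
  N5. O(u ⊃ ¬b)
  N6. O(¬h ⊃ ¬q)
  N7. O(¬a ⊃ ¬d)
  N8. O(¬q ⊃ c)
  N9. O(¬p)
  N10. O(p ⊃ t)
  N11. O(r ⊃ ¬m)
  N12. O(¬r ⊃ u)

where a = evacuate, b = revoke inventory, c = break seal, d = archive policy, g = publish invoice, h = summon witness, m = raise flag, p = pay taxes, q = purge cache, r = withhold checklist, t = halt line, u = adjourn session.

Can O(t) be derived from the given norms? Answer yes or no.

No

Premise 10 is O(p ⊃ t), but O(p) is not derivable from the premises, so it does not yield O(t).
No other premise forces O(t). An ideal world satisfying every premise can still have t false, so O(t) is not derivable.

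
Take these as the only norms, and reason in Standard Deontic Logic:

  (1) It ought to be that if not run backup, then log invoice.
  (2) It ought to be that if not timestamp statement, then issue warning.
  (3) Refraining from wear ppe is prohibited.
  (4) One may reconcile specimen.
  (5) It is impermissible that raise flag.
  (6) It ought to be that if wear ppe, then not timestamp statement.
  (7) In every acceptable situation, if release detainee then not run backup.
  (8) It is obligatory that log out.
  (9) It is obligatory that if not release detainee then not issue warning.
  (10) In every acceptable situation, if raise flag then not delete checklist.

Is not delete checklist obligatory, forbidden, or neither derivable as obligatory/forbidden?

Premise 10 is O(raise_flag → ¬delete_checklist), but O(raise_flag) is not derivable from the premises, so it does not yield O(¬delete_checklist).
No premise or chain of K-axiom applications forces O(¬delete_checklist), and none forces O(delete_checklist). So ¬delete_checklist is neither obligatory nor forbidden under these norms.

Neither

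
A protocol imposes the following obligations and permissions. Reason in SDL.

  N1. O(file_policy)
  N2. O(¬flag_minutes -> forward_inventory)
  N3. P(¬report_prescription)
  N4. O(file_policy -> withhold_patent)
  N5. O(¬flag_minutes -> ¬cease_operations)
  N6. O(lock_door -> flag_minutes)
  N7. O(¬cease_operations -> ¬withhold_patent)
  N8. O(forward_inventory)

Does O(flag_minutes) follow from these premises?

Yes

Premise 1 states O(file_policy) outright.
Premise 4 is O(file_policy -> withhold_patent); since O(file_policy), deontic closure gives O(withhold_patent).
The contrapositive of premise 7 (O(¬cease_operations -> ¬withhold_patent)) is O(withhold_patent -> cease_operations), and O(withhold_patent) is already established, so O(cease_operations).
Premise 5, O(¬flag_minutes -> ¬cease_operations), contraposes to O(cease_operations -> flag_minutes); with O(cease_operations) we get O(flag_minutes).
Premises 2, 3, 6, 8 do not contribute to this derivation.
So O(flag_minutes) follows.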